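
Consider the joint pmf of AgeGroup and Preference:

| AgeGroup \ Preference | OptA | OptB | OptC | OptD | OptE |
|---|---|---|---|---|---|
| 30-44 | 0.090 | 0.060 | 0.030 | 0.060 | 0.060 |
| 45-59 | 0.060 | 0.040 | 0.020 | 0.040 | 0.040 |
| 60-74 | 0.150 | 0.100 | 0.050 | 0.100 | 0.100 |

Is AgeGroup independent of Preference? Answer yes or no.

Every cell satisfies P(AgeGroup,Preference) = P(AgeGroup)·P(Preference). For instance P(AgeGroup=45-59) = 0.200, P(Preference=OptD) = 0.200, and 0.200×0.200 = 0.040 matches the joint entry. So AgeGroup and Preference are independent.

yes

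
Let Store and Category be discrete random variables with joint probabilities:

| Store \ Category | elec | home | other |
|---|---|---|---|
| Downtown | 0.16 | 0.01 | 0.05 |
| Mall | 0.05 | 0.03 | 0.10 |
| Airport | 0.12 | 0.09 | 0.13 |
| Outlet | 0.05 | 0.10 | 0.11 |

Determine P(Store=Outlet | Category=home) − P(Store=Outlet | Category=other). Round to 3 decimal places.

P(Category=home) = 0.01 + 0.03 + 0.09 + 0.10 = 0.23; P(Store=Outlet | Category=home) = 0.10/0.23 = 0.4348.
P(Category=other) = 0.05 + 0.10 + 0.13 + 0.11 = 0.39; P(Store=Outlet | Category=other) = 0.11/0.39 = 0.2821.
Difference = 0.153.

0.153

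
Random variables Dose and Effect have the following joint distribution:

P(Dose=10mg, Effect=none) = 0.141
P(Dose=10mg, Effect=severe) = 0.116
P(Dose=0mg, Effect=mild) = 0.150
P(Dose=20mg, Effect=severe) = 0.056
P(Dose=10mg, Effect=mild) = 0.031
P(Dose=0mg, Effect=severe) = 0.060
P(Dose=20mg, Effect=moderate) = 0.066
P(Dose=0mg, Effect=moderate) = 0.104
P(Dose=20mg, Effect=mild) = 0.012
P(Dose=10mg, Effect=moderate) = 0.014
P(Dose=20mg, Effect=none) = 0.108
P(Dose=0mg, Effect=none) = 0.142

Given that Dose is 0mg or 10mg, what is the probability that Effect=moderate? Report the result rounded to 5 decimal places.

0.15567

P(Dose=0mg) = 0.142 + 0.150 + 0.104 + 0.060 = 0.456.
P(Dose=10mg) = 0.141 + 0.031 + 0.014 + 0.116 = 0.302.
P(Dose ∈ {0mg, 10mg}) = 0.456 + 0.302 = 0.758; P(Effect=moderate, Dose ∈ {0mg, 10mg}) = 0.104 + 0.014 = 0.118.
P(Effect=moderate | Dose ∈ {0mg, 10mg}) = 0.118/0.758 = 0.15567.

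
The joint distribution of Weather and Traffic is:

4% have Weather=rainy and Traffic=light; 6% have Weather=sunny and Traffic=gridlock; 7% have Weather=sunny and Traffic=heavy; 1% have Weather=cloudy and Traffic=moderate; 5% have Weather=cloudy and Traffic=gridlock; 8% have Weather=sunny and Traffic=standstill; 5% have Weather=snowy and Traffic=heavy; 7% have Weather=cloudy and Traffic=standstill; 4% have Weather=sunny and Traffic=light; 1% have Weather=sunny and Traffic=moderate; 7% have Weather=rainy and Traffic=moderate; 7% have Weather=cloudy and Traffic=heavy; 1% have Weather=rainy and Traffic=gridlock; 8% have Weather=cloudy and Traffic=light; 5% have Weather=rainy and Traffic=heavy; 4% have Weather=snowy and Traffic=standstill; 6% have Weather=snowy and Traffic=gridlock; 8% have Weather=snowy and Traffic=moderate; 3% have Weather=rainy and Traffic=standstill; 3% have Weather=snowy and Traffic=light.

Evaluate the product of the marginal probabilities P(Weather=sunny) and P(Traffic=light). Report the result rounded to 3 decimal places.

P(Weather=sunny) = 0.04 + 0.01 + 0.07 + 0.06 + 0.08 = 0.26.
P(Traffic=light) = 0.04 + 0.08 + 0.04 + 0.03 = 0.19.
Product: 0.26 × 0.19 = 0.049.

0.049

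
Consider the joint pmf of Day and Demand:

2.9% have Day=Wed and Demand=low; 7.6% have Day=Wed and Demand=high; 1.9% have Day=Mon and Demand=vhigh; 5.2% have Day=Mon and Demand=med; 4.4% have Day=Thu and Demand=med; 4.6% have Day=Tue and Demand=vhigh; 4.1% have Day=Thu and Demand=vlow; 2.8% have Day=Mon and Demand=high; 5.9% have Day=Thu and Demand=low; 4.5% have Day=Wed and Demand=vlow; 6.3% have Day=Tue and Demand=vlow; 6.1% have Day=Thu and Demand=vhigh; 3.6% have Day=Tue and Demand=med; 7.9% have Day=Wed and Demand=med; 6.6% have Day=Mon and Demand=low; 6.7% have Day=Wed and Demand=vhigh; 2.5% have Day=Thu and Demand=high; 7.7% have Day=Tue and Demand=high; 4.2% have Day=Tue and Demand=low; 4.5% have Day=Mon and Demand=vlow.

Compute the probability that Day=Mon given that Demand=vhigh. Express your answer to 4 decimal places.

P(Demand=vhigh) = 0.019 + 0.046 + 0.067 + 0.061 = 0.193.
P(Day=Mon | Demand=vhigh) = 0.019/0.193 = 0.0984.

0.0984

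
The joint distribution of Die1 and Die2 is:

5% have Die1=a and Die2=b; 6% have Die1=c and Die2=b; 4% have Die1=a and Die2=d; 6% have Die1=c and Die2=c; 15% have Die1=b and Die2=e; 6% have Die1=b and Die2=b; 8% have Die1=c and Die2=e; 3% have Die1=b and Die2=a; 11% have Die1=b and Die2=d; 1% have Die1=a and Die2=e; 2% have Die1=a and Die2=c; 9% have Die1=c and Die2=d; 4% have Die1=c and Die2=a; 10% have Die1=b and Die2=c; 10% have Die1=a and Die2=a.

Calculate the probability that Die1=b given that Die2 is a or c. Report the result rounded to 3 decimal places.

0.371

P(Die2=a) = 0.10 + 0.03 + 0.04 = 0.17.
P(Die2=c) = 0.02 + 0.10 + 0.06 = 0.18.
P(Die2 ∈ {a, c}) = 0.17 + 0.18 = 0.35; P(Die1=b, Die2 ∈ {a, c}) = 0.03 + 0.10 = 0.13.
P(Die1=b | Die2 ∈ {a, c}) = 0.13/0.35 = 0.371.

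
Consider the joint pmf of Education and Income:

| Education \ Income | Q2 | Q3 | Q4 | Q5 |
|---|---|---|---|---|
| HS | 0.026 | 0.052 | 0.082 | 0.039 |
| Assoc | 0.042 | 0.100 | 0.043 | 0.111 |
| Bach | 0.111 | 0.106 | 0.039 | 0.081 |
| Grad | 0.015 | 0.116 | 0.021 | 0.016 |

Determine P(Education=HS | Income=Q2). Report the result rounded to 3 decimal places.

P(Income=Q2) = 0.026 + 0.042 + 0.111 + 0.015 = 0.194.
P(Education=HS | Income=Q2) = 0.026/0.194 = 0.134.

0.134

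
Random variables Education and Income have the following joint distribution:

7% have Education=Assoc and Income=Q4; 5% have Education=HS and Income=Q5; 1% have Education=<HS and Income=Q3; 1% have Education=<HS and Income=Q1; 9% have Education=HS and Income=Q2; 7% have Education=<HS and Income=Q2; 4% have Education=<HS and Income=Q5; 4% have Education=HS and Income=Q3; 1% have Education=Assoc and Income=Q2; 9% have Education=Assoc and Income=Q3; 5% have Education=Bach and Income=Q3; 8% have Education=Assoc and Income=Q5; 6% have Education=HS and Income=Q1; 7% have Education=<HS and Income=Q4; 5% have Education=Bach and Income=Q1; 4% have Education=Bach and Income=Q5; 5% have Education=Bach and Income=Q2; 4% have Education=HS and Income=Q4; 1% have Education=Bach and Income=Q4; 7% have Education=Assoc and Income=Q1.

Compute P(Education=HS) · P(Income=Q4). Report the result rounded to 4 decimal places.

P(Education=HS) = 0.06 + 0.09 + 0.04 + 0.04 + 0.05 = 0.28.
P(Income=Q4) = 0.07 + 0.04 + 0.07 + 0.01 = 0.19.
Product: 0.28 × 0.19 = 0.0532.

0.0532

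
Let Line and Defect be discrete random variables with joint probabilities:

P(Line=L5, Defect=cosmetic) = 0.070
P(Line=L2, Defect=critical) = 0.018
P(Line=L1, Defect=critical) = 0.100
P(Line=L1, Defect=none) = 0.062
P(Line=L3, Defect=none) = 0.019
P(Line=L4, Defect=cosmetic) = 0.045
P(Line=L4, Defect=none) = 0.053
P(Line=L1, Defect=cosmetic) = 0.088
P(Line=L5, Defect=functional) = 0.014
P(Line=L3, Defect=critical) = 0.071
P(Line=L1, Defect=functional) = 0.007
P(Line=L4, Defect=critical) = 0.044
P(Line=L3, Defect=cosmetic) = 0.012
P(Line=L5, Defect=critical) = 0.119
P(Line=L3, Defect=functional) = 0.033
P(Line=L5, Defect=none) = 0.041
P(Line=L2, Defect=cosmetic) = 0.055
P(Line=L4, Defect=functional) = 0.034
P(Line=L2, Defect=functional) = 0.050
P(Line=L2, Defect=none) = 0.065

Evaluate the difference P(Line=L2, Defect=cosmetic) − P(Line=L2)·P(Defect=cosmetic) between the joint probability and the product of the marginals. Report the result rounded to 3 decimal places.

0.004

P(Line=L2) = 0.065 + 0.055 + 0.050 + 0.018 = 0.188.
P(Defect=cosmetic) = 0.088 + 0.055 + 0.012 + 0.045 + 0.070 = 0.270.
P(Line=L2, Defect=cosmetic) − P(Line=L2)P(Defect=cosmetic) = 0.055 − 0.188×0.270 = 0.004.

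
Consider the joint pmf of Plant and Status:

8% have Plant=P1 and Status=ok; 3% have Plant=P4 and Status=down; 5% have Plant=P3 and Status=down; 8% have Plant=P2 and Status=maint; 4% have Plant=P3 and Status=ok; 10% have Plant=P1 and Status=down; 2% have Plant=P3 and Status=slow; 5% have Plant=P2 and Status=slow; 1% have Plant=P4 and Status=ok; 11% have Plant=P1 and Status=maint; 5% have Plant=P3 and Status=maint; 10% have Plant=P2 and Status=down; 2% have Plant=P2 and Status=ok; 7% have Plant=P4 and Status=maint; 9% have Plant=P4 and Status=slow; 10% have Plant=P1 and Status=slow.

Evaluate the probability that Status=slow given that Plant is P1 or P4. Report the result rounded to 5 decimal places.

P(Plant=P1) = 0.08 + 0.10 + 0.10 + 0.11 = 0.39.
P(Plant=P4) = 0.01 + 0.09 + 0.03 + 0.07 = 0.20.
P(Plant ∈ {P1, P4}) = 0.39 + 0.20 = 0.59; P(Status=slow, Plant ∈ {P1, P4}) = 0.10 + 0.09 = 0.19.
P(Status=slow | Plant ∈ {P1, P4}) = 0.19/0.59 = 0.32203.

0.32203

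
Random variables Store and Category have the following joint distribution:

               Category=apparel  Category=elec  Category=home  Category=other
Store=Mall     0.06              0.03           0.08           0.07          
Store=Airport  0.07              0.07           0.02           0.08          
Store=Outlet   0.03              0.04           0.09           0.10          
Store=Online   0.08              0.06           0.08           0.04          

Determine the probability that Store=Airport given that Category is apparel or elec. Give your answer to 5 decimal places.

0.31818

P(Category=apparel) = 0.06 + 0.07 + 0.03 + 0.08 = 0.24.
P(Category=elec) = 0.03 + 0.07 + 0.04 + 0.06 = 0.20.
P(Category ∈ {apparel, elec}) = 0.24 + 0.20 = 0.44; P(Store=Airport, Category ∈ {apparel, elec}) = 0.07 + 0.07 = 0.14.
P(Store=Airport | Category ∈ {apparel, elec}) = 0.14/0.44 = 0.31818.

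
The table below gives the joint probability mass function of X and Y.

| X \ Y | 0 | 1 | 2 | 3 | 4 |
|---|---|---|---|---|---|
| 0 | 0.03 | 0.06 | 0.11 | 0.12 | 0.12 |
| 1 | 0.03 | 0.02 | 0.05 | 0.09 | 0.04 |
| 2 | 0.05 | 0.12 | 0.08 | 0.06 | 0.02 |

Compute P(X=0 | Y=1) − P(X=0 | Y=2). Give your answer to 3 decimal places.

P(Y=1) = 0.06 + 0.02 + 0.12 = 0.20; P(X=0 | Y=1) = 0.06/0.20 = 0.3000.
P(Y=2) = 0.11 + 0.05 + 0.08 = 0.24; P(X=0 | Y=2) = 0.11/0.24 = 0.4583.
Difference = -0.158.

-0.158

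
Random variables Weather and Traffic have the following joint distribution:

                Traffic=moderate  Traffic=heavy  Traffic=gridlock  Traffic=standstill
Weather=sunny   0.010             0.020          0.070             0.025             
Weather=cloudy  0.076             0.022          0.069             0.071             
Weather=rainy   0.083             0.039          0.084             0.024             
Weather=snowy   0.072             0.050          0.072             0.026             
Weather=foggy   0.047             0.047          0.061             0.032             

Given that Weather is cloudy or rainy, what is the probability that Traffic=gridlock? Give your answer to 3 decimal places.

P(Weather=cloudy) = 0.076 + 0.022 + 0.069 + 0.071 = 0.238.
P(Weather=rainy) = 0.083 + 0.039 + 0.084 + 0.024 = 0.230.
P(Weather ∈ {cloudy, rainy}) = 0.238 + 0.230 = 0.468; P(Traffic=gridlock, Weather ∈ {cloudy, rainy}) = 0.069 + 0.084 = 0.153.
P(Traffic=gridlock | Weather ∈ {cloudy, rainy}) = 0.153/0.468 = 0.327.

0.327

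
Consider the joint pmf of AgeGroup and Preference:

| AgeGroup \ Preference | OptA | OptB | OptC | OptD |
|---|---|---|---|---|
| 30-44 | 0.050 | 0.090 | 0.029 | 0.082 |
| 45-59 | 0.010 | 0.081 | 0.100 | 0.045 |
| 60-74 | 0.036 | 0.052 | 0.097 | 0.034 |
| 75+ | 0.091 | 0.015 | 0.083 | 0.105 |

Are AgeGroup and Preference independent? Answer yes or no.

no

P(AgeGroup=75+) = 0.294 and P(Preference=OptB) = 0.238, so their product is 0.06997, but P(AgeGroup=75+, Preference=OptB) = 0.015. Since these differ, AgeGroup and Preference are not independent.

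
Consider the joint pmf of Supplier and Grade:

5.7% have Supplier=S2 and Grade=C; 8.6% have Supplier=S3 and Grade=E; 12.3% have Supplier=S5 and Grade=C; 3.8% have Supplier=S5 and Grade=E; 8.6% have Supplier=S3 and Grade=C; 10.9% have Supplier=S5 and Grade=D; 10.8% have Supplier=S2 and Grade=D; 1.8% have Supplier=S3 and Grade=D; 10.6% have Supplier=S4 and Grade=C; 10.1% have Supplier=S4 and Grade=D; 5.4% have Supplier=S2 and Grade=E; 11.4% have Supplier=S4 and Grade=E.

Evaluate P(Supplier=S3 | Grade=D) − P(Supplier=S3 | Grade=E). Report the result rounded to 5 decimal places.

P(Grade=D) = 0.108 + 0.018 + 0.101 + 0.109 = 0.336; P(Supplier=S3 | Grade=D) = 0.018/0.336 = 0.053571.
P(Grade=E) = 0.054 + 0.086 + 0.114 + 0.038 = 0.292; P(Supplier=S3 | Grade=E) = 0.086/0.292 = 0.294521.
Difference = -0.24095.

-0.24095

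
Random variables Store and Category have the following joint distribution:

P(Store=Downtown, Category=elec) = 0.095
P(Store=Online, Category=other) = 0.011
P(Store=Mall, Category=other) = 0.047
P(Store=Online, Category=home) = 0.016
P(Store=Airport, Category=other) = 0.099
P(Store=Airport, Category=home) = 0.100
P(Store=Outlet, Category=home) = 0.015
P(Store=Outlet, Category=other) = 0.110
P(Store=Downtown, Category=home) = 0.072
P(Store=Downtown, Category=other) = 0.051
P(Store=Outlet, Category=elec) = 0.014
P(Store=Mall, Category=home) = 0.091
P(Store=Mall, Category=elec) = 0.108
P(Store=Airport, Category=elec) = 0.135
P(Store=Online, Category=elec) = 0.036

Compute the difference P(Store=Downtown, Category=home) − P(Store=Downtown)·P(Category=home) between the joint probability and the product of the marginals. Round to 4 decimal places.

0.0079

P(Store=Downtown) = 0.095 + 0.072 + 0.051 = 0.218.
P(Category=home) = 0.072 + 0.091 + 0.100 + 0.015 + 0.016 = 0.294.
P(Store=Downtown, Category=home) − P(Store=Downtown)P(Category=home) = 0.072 − 0.218×0.294 = 0.0079.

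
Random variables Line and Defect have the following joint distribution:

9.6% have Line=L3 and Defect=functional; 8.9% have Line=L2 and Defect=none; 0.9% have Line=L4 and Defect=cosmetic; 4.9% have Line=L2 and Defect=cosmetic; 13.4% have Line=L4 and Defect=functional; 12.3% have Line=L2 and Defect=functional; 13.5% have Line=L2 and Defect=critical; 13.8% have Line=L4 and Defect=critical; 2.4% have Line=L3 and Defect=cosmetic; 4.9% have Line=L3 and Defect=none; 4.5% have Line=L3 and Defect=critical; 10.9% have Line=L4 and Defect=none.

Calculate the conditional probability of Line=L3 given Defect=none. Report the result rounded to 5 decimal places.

P(Defect=none) = 0.089 + 0.049 + 0.109 = 0.247.
P(Line=L3 | Defect=none) = 0.049/0.247 = 0.19838.

0.19838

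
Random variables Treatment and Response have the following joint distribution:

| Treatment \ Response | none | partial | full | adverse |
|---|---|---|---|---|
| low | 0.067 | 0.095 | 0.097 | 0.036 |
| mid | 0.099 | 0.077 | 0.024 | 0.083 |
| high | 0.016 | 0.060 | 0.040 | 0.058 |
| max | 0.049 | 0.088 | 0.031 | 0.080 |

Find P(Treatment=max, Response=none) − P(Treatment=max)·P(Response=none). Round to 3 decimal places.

P(Treatment=max) = 0.049 + 0.088 + 0.031 + 0.080 = 0.248.
P(Response=none) = 0.067 + 0.099 + 0.016 + 0.049 = 0.231.
P(Treatment=max, Response=none) − P(Treatment=max)P(Response=none) = 0.049 − 0.248×0.231 = -0.008.

-0.008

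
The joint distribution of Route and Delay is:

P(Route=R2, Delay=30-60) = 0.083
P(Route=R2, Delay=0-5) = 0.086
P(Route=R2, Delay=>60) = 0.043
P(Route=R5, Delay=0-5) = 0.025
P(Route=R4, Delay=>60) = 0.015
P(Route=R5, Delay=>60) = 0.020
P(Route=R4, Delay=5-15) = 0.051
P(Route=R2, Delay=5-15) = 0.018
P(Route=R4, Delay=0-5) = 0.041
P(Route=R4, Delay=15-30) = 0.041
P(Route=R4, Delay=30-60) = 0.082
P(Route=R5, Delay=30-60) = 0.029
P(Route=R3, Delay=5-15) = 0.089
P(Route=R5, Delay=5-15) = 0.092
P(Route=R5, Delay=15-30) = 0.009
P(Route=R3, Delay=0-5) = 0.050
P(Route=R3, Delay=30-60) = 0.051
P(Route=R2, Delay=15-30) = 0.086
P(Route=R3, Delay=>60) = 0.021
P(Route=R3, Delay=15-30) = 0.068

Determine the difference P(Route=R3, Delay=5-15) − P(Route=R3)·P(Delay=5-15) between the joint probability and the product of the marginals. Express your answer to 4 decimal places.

P(Route=R3) = 0.050 + 0.089 + 0.068 + 0.051 + 0.021 = 0.279.
P(Delay=5-15) = 0.018 + 0.089 + 0.051 + 0.092 = 0.250.
P(Route=R3, Delay=5-15) − P(Route=R3)P(Delay=5-15) = 0.089 − 0.279×0.250 = 0.0193.

0.0193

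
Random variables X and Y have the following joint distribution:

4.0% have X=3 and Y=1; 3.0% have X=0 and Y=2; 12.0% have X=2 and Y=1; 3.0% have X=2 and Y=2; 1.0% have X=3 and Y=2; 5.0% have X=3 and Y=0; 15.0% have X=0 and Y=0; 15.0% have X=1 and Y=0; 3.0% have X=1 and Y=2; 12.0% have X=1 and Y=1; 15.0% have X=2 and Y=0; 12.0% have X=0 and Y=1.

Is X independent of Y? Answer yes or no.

Every cell satisfies P(X,Y) = P(X)·P(Y). For instance P(X=1) = 0.300, P(Y=1) = 0.400, and 0.300×0.400 = 0.120 matches the joint entry. So X and Y are independent.

yes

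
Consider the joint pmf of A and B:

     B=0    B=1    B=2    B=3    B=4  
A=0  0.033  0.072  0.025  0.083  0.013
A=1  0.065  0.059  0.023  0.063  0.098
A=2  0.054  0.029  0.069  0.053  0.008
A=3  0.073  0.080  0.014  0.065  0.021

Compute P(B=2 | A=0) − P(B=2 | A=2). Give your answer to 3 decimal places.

-0.213

P(A=0) = 0.033 + 0.072 + 0.025 + 0.083 + 0.013 = 0.226; P(B=2 | A=0) = 0.025/0.226 = 0.1106.
P(A=2) = 0.054 + 0.029 + 0.069 + 0.053 + 0.008 = 0.213; P(B=2 | A=2) = 0.069/0.213 = 0.3239.
Difference = -0.213.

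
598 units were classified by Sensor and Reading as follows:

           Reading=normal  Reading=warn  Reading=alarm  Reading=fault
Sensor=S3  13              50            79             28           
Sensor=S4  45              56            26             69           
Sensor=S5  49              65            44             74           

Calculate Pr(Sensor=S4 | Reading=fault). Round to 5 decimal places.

Total with Reading=fault: 28 + 69 + 74 = 171.
P(Sensor=S4 | Reading=fault) = 69/171 = 0.40351.

0.40351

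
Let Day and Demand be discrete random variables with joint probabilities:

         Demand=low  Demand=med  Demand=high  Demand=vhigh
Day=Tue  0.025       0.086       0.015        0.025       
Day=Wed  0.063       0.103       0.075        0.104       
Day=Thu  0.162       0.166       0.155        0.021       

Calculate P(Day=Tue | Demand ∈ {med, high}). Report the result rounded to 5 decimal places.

P(Demand=med) = 0.086 + 0.103 + 0.166 = 0.355.
P(Demand=high) = 0.015 + 0.075 + 0.155 = 0.245.
P(Demand ∈ {med, high}) = 0.355 + 0.245 = 0.600; P(Day=Tue, Demand ∈ {med, high}) = 0.086 + 0.015 = 0.101.
P(Day=Tue | Demand ∈ {med, high}) = 0.101/0.600 = 0.16833.

0.16833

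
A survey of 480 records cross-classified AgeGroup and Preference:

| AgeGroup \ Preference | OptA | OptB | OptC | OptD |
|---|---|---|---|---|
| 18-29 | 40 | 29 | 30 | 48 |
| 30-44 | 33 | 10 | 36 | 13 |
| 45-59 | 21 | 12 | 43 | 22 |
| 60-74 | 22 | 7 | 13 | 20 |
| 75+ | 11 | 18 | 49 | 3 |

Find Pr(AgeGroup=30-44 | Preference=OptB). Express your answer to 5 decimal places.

0.13158

Total with Preference=OptB: 29 + 10 + 12 + 7 + 18 = 76.
P(AgeGroup=30-44 | Preference=OptB) = 10/76 = 0.13158.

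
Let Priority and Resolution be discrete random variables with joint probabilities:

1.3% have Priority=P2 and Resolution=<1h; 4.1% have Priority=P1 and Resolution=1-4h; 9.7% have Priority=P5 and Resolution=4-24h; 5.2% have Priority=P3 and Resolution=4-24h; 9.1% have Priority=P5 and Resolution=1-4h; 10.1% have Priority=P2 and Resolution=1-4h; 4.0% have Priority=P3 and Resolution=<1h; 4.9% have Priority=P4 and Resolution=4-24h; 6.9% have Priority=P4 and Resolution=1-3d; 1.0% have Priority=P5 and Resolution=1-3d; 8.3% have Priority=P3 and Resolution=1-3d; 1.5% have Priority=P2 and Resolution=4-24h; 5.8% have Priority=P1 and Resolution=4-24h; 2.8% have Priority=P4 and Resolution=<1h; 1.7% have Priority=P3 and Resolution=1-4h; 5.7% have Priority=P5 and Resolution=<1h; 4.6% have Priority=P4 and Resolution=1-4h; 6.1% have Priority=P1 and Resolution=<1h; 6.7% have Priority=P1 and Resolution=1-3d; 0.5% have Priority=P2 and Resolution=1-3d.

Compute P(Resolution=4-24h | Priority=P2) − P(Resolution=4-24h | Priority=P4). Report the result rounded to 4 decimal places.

P(Priority=P2) = 0.013 + 0.101 + 0.015 + 0.005 = 0.134; P(Resolution=4-24h | Priority=P2) = 0.015/0.134 = 0.11194.
P(Priority=P4) = 0.028 + 0.046 + 0.049 + 0.069 = 0.192; P(Resolution=4-24h | Priority=P4) = 0.049/0.192 = 0.25521.
Difference = -0.1433.

-0.1433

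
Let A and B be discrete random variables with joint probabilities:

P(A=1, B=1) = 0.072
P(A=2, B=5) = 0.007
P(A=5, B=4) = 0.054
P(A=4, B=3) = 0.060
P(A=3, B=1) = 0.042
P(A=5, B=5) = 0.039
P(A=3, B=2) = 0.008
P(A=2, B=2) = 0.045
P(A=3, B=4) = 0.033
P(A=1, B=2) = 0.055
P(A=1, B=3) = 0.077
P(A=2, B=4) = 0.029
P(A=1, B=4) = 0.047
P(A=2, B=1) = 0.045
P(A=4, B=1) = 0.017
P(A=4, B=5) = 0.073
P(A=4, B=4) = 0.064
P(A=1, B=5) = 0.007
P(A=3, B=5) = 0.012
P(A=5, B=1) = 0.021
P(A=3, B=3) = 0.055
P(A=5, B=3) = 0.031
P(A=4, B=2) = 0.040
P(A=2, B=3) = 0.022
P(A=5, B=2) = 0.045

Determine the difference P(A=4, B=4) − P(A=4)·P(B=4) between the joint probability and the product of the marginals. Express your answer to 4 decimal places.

0.0063

P(A=4) = 0.017 + 0.040 + 0.060 + 0.064 + 0.073 = 0.254.
P(B=4) = 0.047 + 0.029 + 0.033 + 0.064 + 0.054 = 0.227.
P(A=4, B=4) − P(A=4)P(B=4) = 0.064 − 0.254×0.227 = 0.0063.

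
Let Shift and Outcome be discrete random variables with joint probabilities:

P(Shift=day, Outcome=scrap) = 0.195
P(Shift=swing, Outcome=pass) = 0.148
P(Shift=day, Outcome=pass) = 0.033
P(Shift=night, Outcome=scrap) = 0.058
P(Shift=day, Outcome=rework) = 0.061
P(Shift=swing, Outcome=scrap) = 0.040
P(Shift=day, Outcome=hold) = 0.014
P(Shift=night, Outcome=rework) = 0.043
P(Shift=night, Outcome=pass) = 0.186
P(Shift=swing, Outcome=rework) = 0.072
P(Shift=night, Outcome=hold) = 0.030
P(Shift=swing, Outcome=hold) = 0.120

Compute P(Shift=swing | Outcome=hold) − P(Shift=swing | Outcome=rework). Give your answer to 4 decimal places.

0.3226

P(Outcome=hold) = 0.014 + 0.120 + 0.030 = 0.164; P(Shift=swing | Outcome=hold) = 0.120/0.164 = 0.73171.
P(Outcome=rework) = 0.061 + 0.072 + 0.043 = 0.176; P(Shift=swing | Outcome=rework) = 0.072/0.176 = 0.40909.
Difference = 0.3226.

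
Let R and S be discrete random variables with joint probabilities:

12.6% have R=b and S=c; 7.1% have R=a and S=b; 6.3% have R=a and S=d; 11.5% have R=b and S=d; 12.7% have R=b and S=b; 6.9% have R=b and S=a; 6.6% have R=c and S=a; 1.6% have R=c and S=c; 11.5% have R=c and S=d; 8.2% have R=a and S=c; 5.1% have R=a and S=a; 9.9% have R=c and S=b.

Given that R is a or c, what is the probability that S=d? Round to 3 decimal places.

0.316

P(R=a) = 0.051 + 0.071 + 0.082 + 0.063 = 0.267.
P(R=c) = 0.066 + 0.099 + 0.016 + 0.115 = 0.296.
P(R ∈ {a, c}) = 0.267 + 0.296 = 0.563; P(S=d, R ∈ {a, c}) = 0.063 + 0.115 = 0.178.
P(S=d | R ∈ {a, c}) = 0.178/0.563 = 0.316.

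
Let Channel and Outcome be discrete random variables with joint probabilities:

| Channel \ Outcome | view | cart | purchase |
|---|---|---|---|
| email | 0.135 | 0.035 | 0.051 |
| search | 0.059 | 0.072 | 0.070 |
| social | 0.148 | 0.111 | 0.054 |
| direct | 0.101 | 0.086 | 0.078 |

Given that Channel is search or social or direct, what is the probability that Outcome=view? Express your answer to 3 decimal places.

0.395

P(Channel=search) = 0.059 + 0.072 + 0.070 = 0.201.
P(Channel=social) = 0.148 + 0.111 + 0.054 = 0.313.
P(Channel=direct) = 0.101 + 0.086 + 0.078 = 0.265.
P(Channel ∈ {search, social, direct}) = 0.201 + 0.313 + 0.265 = 0.779; P(Outcome=view, Channel ∈ {search, social, direct}) = 0.059 + 0.148 + 0.101 = 0.308.
P(Outcome=view | Channel ∈ {search, social, direct}) = 0.308/0.779 = 0.395.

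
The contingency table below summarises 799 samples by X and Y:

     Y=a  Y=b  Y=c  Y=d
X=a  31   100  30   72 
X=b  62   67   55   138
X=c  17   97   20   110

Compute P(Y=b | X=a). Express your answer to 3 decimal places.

Total with X=a: 31 + 100 + 30 + 72 = 233.
P(Y=b | X=a) = 100/233 = 0.429.

0.429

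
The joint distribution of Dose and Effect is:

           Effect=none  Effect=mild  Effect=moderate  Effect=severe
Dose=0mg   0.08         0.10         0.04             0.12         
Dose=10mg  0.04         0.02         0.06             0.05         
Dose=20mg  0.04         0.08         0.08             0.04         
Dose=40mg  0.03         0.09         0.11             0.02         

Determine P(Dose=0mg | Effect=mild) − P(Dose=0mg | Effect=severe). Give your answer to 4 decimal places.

P(Effect=mild) = 0.10 + 0.02 + 0.08 + 0.09 = 0.29; P(Dose=0mg | Effect=mild) = 0.10/0.29 = 0.34483.
P(Effect=severe) = 0.12 + 0.05 + 0.04 + 0.02 = 0.23; P(Dose=0mg | Effect=severe) = 0.12/0.23 = 0.52174.
Difference = -0.1769.

-0.1769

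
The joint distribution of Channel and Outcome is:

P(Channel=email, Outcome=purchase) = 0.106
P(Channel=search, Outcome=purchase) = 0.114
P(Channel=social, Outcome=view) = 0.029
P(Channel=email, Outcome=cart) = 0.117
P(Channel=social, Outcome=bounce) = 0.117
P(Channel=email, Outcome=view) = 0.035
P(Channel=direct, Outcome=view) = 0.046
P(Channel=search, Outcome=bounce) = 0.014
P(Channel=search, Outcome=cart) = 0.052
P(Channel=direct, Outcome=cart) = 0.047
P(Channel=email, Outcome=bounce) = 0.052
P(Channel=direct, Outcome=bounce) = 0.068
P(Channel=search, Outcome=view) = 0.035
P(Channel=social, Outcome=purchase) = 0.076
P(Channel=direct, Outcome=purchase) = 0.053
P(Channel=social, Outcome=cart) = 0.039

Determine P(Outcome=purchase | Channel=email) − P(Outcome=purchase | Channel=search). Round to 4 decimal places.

P(Channel=email) = 0.052 + 0.035 + 0.117 + 0.106 = 0.310; P(Outcome=purchase | Channel=email) = 0.106/0.310 = 0.34194.
P(Channel=search) = 0.014 + 0.035 + 0.052 + 0.114 = 0.215; P(Outcome=purchase | Channel=search) = 0.114/0.215 = 0.53023.
Difference = -0.1883.

-0.1883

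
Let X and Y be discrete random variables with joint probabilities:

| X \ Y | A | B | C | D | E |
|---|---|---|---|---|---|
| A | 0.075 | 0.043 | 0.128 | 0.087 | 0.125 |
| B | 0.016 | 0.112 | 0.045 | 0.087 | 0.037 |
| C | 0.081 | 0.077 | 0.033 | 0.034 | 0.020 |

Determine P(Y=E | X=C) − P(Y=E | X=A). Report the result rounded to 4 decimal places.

-0.1913

P(X=C) = 0.081 + 0.077 + 0.033 + 0.034 + 0.020 = 0.245; P(Y=E | X=C) = 0.020/0.245 = 0.08163.
P(X=A) = 0.075 + 0.043 + 0.128 + 0.087 + 0.125 = 0.458; P(Y=E | X=A) = 0.125/0.458 = 0.27293.
Difference = -0.1913.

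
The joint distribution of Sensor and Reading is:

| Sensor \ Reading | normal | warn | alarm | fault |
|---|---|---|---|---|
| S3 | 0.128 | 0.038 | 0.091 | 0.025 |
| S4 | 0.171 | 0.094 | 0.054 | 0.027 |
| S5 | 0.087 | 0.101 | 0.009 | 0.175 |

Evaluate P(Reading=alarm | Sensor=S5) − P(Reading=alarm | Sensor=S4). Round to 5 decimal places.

-0.13188

P(Sensor=S5) = 0.087 + 0.101 + 0.009 + 0.175 = 0.372; P(Reading=alarm | Sensor=S5) = 0.009/0.372 = 0.024194.
P(Sensor=S4) = 0.171 + 0.094 + 0.054 + 0.027 = 0.346; P(Reading=alarm | Sensor=S4) = 0.054/0.346 = 0.156069.
Difference = -0.13188.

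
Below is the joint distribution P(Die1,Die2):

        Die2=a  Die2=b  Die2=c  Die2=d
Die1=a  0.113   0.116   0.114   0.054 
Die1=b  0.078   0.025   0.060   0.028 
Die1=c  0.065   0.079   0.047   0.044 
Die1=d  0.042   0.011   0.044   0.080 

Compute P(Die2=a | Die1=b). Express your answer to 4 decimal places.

0.4084

P(Die1=b) = 0.078 + 0.025 + 0.060 + 0.028 = 0.191.
P(Die2=a | Die1=b) = 0.078/0.191 = 0.4084.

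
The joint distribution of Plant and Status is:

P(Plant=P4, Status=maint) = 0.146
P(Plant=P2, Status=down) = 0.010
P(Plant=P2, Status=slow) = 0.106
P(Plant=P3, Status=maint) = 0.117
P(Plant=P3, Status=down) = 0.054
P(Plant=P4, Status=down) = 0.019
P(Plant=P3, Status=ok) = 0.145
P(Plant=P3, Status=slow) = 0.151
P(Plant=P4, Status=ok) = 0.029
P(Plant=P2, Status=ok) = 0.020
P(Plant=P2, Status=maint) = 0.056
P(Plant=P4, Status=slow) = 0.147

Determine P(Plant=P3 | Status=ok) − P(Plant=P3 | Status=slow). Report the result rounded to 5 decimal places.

P(Status=ok) = 0.020 + 0.145 + 0.029 = 0.194; P(Plant=P3 | Status=ok) = 0.145/0.194 = 0.747423.
P(Status=slow) = 0.106 + 0.151 + 0.147 = 0.404; P(Plant=P3 | Status=slow) = 0.151/0.404 = 0.373762.
Difference = 0.37366.

0.37366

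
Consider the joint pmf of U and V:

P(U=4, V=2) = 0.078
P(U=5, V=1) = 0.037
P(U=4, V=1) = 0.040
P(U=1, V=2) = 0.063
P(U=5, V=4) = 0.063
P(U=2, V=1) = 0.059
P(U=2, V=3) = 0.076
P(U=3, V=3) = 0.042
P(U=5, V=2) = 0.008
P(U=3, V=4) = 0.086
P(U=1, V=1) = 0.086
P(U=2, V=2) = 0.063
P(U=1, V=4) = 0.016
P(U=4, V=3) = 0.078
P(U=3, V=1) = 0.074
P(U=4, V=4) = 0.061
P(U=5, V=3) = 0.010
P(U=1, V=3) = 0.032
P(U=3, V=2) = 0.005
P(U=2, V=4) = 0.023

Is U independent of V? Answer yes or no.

P(U=3) = 0.207 and P(V=2) = 0.217, so their product is 0.04492, but P(U=3, V=2) = 0.005. Since these differ, U and V are not independent.

no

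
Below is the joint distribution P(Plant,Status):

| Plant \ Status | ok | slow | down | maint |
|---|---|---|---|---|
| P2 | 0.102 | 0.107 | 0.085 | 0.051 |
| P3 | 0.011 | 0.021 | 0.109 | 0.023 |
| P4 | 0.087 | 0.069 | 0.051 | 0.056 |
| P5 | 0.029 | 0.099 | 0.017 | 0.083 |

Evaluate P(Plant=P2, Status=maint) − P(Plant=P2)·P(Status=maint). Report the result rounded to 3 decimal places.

P(Plant=P2) = 0.102 + 0.107 + 0.085 + 0.051 = 0.345.
P(Status=maint) = 0.051 + 0.023 + 0.056 + 0.083 = 0.213.
P(Plant=P2, Status=maint) − P(Plant=P2)P(Status=maint) = 0.051 − 0.345×0.213 = -0.022.

-0.022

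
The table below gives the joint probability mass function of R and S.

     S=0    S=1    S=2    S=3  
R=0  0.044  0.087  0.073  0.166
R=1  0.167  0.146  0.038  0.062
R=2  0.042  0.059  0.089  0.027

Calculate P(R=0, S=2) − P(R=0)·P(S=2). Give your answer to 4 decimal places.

-0.0010

P(R=0) = 0.044 + 0.087 + 0.073 + 0.166 = 0.370.
P(S=2) = 0.073 + 0.038 + 0.089 = 0.200.
P(R=0, S=2) − P(R=0)P(S=2) = 0.073 − 0.370×0.200 = -0.0010.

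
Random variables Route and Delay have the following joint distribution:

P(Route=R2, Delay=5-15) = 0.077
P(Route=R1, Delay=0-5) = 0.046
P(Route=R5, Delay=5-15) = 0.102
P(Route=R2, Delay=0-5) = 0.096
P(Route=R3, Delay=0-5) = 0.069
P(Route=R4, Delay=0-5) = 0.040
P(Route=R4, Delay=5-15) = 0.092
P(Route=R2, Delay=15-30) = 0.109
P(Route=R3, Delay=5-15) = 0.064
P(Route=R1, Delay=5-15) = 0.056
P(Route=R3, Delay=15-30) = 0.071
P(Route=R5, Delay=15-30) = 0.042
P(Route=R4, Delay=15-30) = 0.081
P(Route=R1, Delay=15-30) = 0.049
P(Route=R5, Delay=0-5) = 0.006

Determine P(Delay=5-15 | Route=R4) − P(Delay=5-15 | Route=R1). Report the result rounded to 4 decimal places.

P(Route=R4) = 0.040 + 0.092 + 0.081 = 0.213; P(Delay=5-15 | Route=R4) = 0.092/0.213 = 0.43192.
P(Route=R1) = 0.046 + 0.056 + 0.049 = 0.151; P(Delay=5-15 | Route=R1) = 0.056/0.151 = 0.37086.
Difference = 0.0611.

0.0611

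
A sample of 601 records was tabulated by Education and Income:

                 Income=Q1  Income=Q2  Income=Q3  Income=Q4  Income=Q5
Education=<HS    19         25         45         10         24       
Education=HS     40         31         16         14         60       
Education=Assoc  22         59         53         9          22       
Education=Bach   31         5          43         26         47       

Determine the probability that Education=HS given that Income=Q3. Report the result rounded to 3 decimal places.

0.102

Total with Income=Q3: 45 + 16 + 53 + 43 = 157.
P(Education=HS | Income=Q3) = 16/157 = 0.102.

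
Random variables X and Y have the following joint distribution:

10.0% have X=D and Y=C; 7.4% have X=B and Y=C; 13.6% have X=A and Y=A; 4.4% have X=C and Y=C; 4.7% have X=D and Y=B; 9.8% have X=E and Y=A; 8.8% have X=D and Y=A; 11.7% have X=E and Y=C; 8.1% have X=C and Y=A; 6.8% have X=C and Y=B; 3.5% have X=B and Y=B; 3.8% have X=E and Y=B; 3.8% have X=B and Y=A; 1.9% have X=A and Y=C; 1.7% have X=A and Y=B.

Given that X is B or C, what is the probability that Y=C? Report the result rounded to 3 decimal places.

P(X=B) = 0.038 + 0.035 + 0.074 = 0.147.
P(X=C) = 0.081 + 0.068 + 0.044 = 0.193.
P(X ∈ {B, C}) = 0.147 + 0.193 = 0.340; P(Y=C, X ∈ {B, C}) = 0.074 + 0.044 = 0.118.
P(Y=C | X ∈ {B, C}) = 0.118/0.340 = 0.347.

0.347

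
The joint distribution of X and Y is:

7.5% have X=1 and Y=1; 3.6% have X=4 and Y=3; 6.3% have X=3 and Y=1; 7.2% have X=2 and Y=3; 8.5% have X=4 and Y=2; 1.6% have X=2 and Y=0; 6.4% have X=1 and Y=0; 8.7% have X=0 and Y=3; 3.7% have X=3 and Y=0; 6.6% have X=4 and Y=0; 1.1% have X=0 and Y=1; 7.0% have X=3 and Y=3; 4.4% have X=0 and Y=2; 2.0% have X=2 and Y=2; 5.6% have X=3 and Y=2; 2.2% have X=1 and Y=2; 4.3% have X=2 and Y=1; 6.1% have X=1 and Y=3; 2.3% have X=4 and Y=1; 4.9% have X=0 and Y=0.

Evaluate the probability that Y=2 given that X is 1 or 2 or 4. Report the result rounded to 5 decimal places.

P(X=1) = 0.064 + 0.075 + 0.022 + 0.061 = 0.222.
P(X=2) = 0.016 + 0.043 + 0.020 + 0.072 = 0.151.
P(X=4) = 0.066 + 0.023 + 0.085 + 0.036 = 0.210.
P(X ∈ {1, 2, 4}) = 0.222 + 0.151 + 0.210 = 0.583; P(Y=2, X ∈ {1, 2, 4}) = 0.022 + 0.020 + 0.085 = 0.127.
P(Y=2 | X ∈ {1, 2, 4}) = 0.127/0.583 = 0.21784.

0.21784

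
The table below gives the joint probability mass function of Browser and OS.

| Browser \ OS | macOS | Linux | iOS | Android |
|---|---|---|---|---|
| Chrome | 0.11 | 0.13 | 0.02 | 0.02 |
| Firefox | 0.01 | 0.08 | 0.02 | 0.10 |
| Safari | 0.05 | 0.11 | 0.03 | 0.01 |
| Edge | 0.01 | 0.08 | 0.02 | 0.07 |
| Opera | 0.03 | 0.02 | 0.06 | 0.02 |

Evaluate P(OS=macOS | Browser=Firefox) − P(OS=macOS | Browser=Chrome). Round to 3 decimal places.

-0.345

P(Browser=Firefox) = 0.01 + 0.08 + 0.02 + 0.10 = 0.21; P(OS=macOS | Browser=Firefox) = 0.01/0.21 = 0.0476.
P(Browser=Chrome) = 0.11 + 0.13 + 0.02 + 0.02 = 0.28; P(OS=macOS | Browser=Chrome) = 0.11/0.28 = 0.3929.
Difference = -0.345.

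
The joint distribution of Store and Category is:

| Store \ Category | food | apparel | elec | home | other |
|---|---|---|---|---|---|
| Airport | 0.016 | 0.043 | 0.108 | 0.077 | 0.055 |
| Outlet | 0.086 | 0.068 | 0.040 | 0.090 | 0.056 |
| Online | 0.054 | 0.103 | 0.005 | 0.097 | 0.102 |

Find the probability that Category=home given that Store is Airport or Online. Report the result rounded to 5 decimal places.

0.26364

P(Store=Airport) = 0.016 + 0.043 + 0.108 + 0.077 + 0.055 = 0.299.
P(Store=Online) = 0.054 + 0.103 + 0.005 + 0.097 + 0.102 = 0.361.
P(Store ∈ {Airport, Online}) = 0.299 + 0.361 = 0.660; P(Category=home, Store ∈ {Airport, Online}) = 0.077 + 0.097 = 0.174.
P(Category=home | Store ∈ {Airport, Online}) = 0.174/0.660 = 0.26364.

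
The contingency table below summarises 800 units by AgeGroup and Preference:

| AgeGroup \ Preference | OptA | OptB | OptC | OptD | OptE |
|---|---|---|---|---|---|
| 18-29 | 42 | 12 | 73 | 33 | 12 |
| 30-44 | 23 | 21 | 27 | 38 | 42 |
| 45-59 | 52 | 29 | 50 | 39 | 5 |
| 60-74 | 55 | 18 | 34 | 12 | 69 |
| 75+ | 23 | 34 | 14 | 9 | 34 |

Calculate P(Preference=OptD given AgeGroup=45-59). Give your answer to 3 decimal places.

Total with AgeGroup=45-59: 52 + 29 + 50 + 39 + 5 = 175.
P(Preference=OptD | AgeGroup=45-59) = 39/175 = 0.223.

0.223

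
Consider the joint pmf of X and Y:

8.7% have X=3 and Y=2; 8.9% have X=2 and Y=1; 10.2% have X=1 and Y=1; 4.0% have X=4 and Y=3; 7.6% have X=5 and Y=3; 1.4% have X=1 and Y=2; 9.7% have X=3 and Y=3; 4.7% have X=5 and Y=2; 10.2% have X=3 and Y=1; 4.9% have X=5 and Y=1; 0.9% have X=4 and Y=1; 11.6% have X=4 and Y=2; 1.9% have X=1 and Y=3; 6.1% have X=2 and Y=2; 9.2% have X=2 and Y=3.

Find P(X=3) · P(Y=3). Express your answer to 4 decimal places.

0.0927

P(X=3) = 0.102 + 0.087 + 0.097 = 0.286.
P(Y=3) = 0.019 + 0.092 + 0.097 + 0.040 + 0.076 = 0.324.
Product: 0.286 × 0.324 = 0.0927.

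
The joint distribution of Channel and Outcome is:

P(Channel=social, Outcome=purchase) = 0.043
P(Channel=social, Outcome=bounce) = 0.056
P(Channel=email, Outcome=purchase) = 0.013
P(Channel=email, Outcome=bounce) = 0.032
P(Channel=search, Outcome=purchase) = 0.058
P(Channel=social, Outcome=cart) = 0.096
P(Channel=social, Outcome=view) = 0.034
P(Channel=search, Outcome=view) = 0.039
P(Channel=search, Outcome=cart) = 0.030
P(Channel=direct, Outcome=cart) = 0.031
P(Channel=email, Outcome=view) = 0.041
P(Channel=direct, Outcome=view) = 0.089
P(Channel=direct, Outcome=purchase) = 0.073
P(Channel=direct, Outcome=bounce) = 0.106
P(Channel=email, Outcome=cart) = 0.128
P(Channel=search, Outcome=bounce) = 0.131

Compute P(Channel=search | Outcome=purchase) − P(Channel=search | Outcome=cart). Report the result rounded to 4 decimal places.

P(Outcome=purchase) = 0.013 + 0.058 + 0.043 + 0.073 = 0.187; P(Channel=search | Outcome=purchase) = 0.058/0.187 = 0.31016.
P(Outcome=cart) = 0.128 + 0.030 + 0.096 + 0.031 = 0.285; P(Channel=search | Outcome=cart) = 0.030/0.285 = 0.10526.
Difference = 0.2049.

0.2049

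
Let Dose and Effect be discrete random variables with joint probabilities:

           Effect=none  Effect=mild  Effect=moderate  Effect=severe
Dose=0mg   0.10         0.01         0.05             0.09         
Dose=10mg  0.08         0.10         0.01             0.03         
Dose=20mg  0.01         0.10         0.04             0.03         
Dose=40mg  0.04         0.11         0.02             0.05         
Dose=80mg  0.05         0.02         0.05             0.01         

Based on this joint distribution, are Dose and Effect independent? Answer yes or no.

P(Dose=0mg) = 0.25 and P(Effect=mild) = 0.34, so their product is 0.0850, but P(Dose=0mg, Effect=mild) = 0.01. Since these differ, Dose and Effect are not independent.

no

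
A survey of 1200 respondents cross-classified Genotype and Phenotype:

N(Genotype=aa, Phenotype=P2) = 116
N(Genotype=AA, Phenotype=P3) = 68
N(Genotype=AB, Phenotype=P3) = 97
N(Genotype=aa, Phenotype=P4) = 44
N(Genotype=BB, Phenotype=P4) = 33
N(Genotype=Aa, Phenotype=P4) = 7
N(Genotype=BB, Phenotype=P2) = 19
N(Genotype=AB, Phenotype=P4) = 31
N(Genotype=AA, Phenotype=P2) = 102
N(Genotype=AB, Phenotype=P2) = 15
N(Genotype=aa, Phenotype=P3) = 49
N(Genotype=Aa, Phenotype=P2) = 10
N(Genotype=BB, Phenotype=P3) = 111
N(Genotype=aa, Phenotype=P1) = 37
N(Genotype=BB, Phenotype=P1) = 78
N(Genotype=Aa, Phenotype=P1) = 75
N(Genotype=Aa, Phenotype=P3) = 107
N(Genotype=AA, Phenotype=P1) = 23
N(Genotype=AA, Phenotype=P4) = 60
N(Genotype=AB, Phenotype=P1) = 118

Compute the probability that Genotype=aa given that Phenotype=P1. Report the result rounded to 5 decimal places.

Total with Phenotype=P1: 23 + 75 + 37 + 118 + 78 = 331.
P(Genotype=aa | Phenotype=P1) = 37/331 = 0.11178.

0.11178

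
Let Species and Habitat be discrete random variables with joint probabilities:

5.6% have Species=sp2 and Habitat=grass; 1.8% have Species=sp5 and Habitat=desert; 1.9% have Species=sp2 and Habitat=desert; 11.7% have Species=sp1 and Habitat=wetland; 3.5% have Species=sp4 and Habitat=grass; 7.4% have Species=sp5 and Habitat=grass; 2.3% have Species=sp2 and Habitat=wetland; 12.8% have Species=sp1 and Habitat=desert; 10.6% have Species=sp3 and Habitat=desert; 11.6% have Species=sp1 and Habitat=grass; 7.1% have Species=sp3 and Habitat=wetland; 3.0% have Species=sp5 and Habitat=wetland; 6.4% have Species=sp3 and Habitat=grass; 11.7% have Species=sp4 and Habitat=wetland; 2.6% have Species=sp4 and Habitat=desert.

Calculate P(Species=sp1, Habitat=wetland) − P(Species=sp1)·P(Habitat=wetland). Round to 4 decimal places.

P(Species=sp1) = 0.116 + 0.117 + 0.128 = 0.361.
P(Habitat=wetland) = 0.117 + 0.023 + 0.071 + 0.117 + 0.030 = 0.358.
P(Species=sp1, Habitat=wetland) − P(Species=sp1)P(Habitat=wetland) = 0.117 − 0.361×0.358 = -0.0122.

-0.0122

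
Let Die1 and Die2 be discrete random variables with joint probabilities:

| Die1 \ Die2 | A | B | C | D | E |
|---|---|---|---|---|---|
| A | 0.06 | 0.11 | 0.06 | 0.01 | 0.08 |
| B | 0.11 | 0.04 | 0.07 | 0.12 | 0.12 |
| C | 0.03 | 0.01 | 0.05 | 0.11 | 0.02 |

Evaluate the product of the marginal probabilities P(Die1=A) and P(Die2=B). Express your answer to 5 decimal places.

P(Die1=A) = 0.06 + 0.11 + 0.06 + 0.01 + 0.08 = 0.32.
P(Die2=B) = 0.11 + 0.04 + 0.01 = 0.16.
Product: 0.32 × 0.16 = 0.05120.

0.05120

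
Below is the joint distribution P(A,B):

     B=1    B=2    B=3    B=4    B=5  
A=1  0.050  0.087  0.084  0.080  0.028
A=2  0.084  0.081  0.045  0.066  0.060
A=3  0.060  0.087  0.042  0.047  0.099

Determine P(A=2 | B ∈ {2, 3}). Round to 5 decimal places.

P(B=2) = 0.087 + 0.081 + 0.087 = 0.255.
P(B=3) = 0.084 + 0.045 + 0.042 = 0.171.
P(B ∈ {2, 3}) = 0.255 + 0.171 = 0.426; P(A=2, B ∈ {2, 3}) = 0.081 + 0.045 = 0.126.
P(A=2 | B ∈ {2, 3}) = 0.126/0.426 = 0.29577.

0.29577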